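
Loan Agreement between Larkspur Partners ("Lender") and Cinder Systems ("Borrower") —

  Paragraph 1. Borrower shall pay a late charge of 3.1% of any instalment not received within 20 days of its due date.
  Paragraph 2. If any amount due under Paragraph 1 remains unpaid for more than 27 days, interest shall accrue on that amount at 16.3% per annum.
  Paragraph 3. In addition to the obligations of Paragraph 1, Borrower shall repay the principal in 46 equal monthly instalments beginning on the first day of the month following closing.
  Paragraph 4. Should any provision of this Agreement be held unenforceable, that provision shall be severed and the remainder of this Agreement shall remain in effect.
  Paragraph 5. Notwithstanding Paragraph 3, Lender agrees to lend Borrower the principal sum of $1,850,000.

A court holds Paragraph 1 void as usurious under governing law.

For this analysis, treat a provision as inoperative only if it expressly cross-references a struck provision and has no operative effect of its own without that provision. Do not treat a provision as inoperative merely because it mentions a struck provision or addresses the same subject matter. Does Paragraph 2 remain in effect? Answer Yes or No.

Paragraph 1 is struck. Paragraph 2 operates only by reference to Paragraph 1, so it falls with Paragraph 1. Although Paragraph 3 refers to Paragraph 1, its operative terms do not depend on Paragraph 1, so it remains in effect. Under the severability clause in Paragraph 4, the remaining provisions continue in force. That leaves Paragraph 3, Paragraph 4, and Paragraph 5 in effect. Paragraph 2 is among the inoperative provisions, so the answer is no.

No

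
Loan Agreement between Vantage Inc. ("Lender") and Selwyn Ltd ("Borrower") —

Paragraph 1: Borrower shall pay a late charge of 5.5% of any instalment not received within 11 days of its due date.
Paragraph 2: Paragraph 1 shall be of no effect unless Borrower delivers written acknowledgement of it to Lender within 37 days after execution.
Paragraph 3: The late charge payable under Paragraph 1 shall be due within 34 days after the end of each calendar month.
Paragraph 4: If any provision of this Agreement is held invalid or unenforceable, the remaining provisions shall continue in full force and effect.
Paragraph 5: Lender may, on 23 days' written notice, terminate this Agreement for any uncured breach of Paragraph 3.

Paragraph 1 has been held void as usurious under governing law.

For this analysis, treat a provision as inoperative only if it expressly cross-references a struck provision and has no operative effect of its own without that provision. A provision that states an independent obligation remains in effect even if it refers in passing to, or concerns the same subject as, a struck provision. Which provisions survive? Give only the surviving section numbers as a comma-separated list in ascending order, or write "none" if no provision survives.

4

Paragraph 1 is struck. The only function of Paragraph 2 is the acknowledgement condition for Paragraph 1, so it cannot stand once Paragraph 1 is removed. Paragraph 3 has no operative effect of its own apart from Paragraph 1 and is therefore inoperative. Paragraph 5 operates only by reference to Paragraph 3, so it falls with Paragraph 3. Paragraph 4 is a severability clause and preserves every provision that can still be given independent effect. Only Paragraph 4 remains in effect.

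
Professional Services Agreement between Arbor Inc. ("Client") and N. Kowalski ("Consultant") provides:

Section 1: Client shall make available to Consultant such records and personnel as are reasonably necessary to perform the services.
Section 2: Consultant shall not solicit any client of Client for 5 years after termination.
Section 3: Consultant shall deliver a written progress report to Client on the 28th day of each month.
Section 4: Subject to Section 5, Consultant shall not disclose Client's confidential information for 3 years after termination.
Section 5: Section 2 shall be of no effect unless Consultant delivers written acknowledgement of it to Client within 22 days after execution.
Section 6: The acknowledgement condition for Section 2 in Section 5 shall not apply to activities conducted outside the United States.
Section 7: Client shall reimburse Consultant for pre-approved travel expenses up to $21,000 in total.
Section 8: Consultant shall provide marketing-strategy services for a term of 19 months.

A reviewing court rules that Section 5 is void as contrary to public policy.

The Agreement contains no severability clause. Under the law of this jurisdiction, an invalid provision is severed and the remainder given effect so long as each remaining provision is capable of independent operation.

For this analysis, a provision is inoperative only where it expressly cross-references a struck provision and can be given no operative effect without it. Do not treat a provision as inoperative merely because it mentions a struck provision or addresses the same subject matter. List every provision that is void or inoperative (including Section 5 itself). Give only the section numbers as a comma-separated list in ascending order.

Section 5 is struck. Section 6 does nothing except set the carve-out from the acknowledgement condition for Section 2 by reference to Section 5; with Section 5 gone it has no independent effect and is inoperative. Although Section 4 refers to Section 5, its operative terms do not depend on Section 5, so it remains in effect. Under the stated default rule, only provisions that cannot operate independently fall away; the rest are enforced. The provisions still in force are Section 1, Section 2, Section 3, Section 4, Section 7, and Section 8.

5, 6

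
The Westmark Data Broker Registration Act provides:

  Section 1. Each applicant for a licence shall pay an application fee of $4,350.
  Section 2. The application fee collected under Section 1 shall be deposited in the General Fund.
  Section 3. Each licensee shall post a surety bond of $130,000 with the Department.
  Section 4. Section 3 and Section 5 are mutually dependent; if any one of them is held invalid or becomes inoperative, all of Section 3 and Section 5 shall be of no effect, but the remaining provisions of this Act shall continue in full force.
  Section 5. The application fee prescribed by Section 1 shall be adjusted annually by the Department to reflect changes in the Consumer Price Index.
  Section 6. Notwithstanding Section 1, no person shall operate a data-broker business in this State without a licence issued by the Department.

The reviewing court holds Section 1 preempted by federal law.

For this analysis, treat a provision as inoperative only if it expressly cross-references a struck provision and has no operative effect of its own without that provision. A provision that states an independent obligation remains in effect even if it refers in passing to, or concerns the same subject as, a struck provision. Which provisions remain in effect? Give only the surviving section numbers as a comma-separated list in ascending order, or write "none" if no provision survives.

4, 6

Section 1 is struck. Section 2 does nothing except set the disposition of the application fee by reference to Section 1; with Section 1 gone it has no independent effect and is inoperative. The whole of Section 5 is the indexation of the application fee, defined by reference to Section 1, so Section 5 cannot stand once Section 1 is removed. Section 6 mentions Section 1 but its own obligation stands independently of Section 1, so Section 6 is not affected. Section 4 declares Section 3 and Section 5 mutually dependent; since one of them has fallen, all of them are of no effect. That brings down Section 3 as well. The remainder continues in force under Section 4. Section 4 and Section 6 remain in effect.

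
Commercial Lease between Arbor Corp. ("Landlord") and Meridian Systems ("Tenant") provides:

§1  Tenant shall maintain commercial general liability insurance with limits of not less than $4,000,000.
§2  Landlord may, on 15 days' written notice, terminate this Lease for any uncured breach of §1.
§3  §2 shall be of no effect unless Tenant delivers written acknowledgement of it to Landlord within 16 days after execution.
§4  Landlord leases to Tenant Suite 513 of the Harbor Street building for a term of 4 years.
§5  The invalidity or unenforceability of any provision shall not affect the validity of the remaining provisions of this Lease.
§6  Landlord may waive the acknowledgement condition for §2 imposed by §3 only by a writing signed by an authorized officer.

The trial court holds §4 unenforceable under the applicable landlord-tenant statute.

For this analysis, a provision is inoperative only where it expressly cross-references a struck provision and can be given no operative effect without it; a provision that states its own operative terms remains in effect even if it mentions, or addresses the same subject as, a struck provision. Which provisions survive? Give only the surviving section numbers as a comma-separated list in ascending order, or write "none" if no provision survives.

§4 is struck. Nothing else in the Lease is defined by reference to §4. §5 is a severability clause and preserves every provision that can still be given independent effect. That leaves §1, §2, §3, §5, and §6 in effect.

1, 2, 3, 5, 6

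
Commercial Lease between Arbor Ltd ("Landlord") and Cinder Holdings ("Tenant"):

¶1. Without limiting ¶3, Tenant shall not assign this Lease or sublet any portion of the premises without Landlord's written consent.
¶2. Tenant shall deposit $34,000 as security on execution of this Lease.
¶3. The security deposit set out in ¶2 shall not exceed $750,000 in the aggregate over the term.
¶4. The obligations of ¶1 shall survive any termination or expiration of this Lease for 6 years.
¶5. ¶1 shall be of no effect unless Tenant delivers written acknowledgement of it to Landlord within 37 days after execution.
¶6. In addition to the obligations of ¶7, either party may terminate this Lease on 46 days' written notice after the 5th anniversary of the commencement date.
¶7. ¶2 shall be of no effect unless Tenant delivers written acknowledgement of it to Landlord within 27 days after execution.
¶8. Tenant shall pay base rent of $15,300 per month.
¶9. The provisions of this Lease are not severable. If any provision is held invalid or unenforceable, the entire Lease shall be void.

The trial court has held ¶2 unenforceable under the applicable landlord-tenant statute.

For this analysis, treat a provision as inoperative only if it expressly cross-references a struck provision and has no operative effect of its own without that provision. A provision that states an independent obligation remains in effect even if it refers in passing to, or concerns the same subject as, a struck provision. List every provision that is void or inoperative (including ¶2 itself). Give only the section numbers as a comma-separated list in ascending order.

1, 2, 3, 4, 5, 6, 7, 8, 9

¶2 is struck. ¶3 does nothing except set the aggregate cap on the security deposit by reference to ¶2; with ¶2 gone it has no independent effect and is inoperative. ¶7 has no operative effect of its own apart from ¶2 and is therefore inoperative. ¶9 provides that the Lease is not severable, so the invalidity of any one provision voids the entire Lease. No provision of the Lease survives.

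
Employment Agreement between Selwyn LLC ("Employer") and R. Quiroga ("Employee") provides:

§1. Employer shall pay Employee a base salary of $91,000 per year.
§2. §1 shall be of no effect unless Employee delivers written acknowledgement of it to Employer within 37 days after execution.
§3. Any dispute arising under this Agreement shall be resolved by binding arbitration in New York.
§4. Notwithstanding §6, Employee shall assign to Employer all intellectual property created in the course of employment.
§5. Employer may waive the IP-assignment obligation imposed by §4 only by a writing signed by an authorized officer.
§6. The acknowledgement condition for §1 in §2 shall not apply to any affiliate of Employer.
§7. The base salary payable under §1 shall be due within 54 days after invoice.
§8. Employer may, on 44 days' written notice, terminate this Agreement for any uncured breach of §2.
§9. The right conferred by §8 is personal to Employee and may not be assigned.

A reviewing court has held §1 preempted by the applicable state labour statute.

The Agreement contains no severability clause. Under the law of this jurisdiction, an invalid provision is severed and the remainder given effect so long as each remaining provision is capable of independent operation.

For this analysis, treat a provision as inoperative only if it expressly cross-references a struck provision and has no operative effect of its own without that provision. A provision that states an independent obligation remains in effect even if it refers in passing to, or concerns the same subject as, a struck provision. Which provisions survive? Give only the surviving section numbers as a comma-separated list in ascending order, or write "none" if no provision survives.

3, 4, 5

§1 is struck. The only function of §2 is the acknowledgement condition for §1, so it cannot stand once §1 is removed. §7 does nothing except set the payment deadline for the base salary by reference to §1; with §1 gone it has no independent effect and is inoperative. §6 operates only by reference to §2, so it falls with §2. §8 operates only by reference to §2, so it falls with §2. §9 merely fixes the non-assignment of §8; with §8 gone it has nothing to operate on and falls away. §4 mentions §6 but its own obligation stands independently of §6, so §4 is not affected. Under the stated default rule, only provisions that cannot operate independently fall away; the rest are enforced. That leaves §3, §4, and §5 in effect.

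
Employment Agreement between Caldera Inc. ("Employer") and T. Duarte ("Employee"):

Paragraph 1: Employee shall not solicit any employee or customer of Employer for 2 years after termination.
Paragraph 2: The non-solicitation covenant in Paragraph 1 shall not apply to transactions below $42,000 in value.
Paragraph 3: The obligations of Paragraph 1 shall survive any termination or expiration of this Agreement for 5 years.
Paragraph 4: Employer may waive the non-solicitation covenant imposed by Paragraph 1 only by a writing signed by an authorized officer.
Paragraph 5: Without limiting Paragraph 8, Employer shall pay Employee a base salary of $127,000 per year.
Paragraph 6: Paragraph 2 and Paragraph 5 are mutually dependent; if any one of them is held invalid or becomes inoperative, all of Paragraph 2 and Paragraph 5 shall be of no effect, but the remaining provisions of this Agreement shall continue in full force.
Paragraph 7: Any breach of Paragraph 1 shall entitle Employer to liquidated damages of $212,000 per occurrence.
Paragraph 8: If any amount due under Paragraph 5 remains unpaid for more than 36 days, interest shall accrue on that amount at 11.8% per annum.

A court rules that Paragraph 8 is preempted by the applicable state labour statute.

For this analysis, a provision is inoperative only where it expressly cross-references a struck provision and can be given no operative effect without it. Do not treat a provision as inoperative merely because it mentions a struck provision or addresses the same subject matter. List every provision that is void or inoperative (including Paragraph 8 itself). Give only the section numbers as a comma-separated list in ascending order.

8

Paragraph 8 is struck. Paragraph 5 mentions Paragraph 8 but its own obligation stands independently of Paragraph 8, so Paragraph 5 is not affected. No other provision's operative terms depend on Paragraph 8. Paragraph 6 ties Paragraph 2 and Paragraph 5 together, but none of those is affected here; the remaining provisions continue in force under Paragraph 6. The provisions still in force are Paragraph 1, Paragraph 2, Paragraph 3, Paragraph 4, Paragraph 5, Paragraph 6, and Paragraph 7.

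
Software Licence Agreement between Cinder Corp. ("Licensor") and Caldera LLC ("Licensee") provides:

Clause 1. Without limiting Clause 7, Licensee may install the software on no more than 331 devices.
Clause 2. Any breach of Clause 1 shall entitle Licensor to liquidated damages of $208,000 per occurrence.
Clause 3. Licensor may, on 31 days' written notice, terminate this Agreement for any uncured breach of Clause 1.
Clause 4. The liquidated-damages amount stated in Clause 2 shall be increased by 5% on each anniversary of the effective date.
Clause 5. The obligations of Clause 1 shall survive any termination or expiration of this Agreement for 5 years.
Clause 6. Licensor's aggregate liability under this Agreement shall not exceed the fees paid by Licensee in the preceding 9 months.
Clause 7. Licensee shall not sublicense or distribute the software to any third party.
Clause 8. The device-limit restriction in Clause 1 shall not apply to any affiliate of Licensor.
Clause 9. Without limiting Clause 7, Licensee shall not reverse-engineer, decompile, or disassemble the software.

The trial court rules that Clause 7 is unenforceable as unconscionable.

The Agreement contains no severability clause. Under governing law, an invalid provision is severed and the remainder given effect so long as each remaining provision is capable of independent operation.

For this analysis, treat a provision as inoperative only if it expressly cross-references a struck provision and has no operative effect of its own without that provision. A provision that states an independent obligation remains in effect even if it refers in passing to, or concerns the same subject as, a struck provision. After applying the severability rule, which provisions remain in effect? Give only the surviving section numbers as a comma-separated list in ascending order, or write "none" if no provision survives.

Clause 7 is struck. Clause 9 mentions Clause 7 but its own obligation stands independently of Clause 7, so Clause 9 is not affected. Although Clause 1 refers to Clause 7, its operative terms do not depend on Clause 7, so it remains in effect. Nothing else in the Agreement is defined by reference to Clause 7. Under the stated default rule, only provisions that cannot operate independently fall away; the rest are enforced. That leaves Clause 1, Clause 2, Clause 3, Clause 4, Clause 5, Clause 6, Clause 8, and Clause 9 in effect.

1, 2, 3, 4, 5, 6, 8, 9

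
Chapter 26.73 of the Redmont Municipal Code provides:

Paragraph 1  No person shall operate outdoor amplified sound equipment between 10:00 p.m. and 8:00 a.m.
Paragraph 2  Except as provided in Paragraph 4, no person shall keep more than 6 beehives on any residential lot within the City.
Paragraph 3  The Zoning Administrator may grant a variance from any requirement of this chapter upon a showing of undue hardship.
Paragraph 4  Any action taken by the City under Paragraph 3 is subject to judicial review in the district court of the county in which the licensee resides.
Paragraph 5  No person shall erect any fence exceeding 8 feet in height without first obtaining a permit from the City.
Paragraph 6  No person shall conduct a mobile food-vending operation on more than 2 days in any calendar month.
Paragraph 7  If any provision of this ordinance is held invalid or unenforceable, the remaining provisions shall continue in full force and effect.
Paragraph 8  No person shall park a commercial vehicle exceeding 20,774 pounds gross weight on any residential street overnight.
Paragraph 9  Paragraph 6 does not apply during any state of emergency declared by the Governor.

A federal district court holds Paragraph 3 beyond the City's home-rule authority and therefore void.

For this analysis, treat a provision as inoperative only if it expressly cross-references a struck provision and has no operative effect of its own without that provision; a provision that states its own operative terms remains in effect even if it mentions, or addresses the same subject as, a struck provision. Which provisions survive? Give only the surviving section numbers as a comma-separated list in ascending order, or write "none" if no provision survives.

1, 2, 5, 6, 7, 8, 9

Paragraph 3 is struck. Paragraph 4 merely fixes the judicial-review right for Paragraph 3; with Paragraph 3 gone it has nothing to operate on and falls away. Although Paragraph 2 refers to Paragraph 4, its operative terms do not depend on Paragraph 4, so it remains in effect. Paragraph 7 is a severability clause and preserves every provision that can still be given independent effect. The provisions still in force are Paragraph 1, Paragraph 2, Paragraph 5, Paragraph 6, Paragraph 7, Paragraph 8, and Paragraph 9.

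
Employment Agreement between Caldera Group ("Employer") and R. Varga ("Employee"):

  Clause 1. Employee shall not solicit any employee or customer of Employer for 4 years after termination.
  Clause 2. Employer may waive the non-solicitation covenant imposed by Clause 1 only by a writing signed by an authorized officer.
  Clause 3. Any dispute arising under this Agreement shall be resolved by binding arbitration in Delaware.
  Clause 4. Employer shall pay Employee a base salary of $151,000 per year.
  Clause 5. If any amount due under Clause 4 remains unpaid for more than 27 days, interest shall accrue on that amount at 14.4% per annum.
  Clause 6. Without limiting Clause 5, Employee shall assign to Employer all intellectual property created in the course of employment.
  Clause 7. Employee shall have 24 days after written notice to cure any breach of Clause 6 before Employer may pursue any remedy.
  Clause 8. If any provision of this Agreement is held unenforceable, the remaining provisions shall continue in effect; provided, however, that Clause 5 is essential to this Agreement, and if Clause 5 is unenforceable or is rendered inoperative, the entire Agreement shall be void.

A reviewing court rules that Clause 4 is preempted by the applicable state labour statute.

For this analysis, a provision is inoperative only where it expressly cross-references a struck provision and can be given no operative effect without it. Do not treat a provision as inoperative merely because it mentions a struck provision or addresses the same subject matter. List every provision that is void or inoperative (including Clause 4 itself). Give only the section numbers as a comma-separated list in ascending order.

1, 2, 3, 4, 5, 6, 7, 8

Clause 4 is struck. The whole of Clause 5 is the default interest on the base salary, defined by reference to Clause 4, so Clause 5 cannot stand once Clause 4 is removed. Clause 8 makes Clause 5 an essential term, and Clause 5 has been rendered inoperative by the cascade; under Clause 8, the entire Agreement is therefore void. No provision of the Agreement survives.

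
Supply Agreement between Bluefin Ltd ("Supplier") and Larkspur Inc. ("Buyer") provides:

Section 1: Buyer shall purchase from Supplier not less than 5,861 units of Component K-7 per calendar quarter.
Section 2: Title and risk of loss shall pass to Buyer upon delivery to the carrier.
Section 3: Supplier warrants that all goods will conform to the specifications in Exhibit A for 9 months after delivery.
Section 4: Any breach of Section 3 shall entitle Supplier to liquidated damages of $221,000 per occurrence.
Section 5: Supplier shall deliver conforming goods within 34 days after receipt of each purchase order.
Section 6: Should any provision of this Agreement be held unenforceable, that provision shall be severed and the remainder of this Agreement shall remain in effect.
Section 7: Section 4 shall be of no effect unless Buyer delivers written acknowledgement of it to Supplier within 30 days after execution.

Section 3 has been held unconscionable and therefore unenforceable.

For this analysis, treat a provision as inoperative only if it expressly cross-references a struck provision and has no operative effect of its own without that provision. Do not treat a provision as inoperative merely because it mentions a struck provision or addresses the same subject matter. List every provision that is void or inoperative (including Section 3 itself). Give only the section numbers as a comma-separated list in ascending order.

3, 4, 7

Section 3 is struck. Section 4 has no operative effect of its own apart from Section 3 and is therefore inoperative. Section 7 has no operative effect of its own apart from Section 4 and is therefore inoperative. Under the severability clause in Section 6, the remaining provisions continue in force. The provisions still in force are Section 1, Section 2, Section 5, and Section 6.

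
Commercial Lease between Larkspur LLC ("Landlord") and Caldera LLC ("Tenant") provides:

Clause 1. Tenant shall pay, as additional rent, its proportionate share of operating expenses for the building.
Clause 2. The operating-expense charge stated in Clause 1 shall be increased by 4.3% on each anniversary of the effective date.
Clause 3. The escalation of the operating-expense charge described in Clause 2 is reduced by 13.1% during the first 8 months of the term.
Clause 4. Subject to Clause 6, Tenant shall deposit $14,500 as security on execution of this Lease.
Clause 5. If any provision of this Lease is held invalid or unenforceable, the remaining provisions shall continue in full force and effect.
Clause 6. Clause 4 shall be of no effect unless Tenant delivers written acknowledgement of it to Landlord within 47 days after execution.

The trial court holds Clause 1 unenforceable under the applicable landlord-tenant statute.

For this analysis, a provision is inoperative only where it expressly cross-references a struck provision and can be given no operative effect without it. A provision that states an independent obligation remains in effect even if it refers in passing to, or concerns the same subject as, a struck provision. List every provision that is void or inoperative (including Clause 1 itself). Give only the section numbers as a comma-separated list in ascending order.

Clause 1 is struck. Clause 2 does nothing except set the escalation of the operating-expense charge by reference to Clause 1; with Clause 1 gone it has no independent effect and is inoperative. Clause 3 has no operative effect of its own apart from Clause 2 and is therefore inoperative. Clause 5 is a severability clause and preserves every provision that can still be given independent effect. The provisions still in force are Clause 4, Clause 5, and Clause 6.

1, 2, 3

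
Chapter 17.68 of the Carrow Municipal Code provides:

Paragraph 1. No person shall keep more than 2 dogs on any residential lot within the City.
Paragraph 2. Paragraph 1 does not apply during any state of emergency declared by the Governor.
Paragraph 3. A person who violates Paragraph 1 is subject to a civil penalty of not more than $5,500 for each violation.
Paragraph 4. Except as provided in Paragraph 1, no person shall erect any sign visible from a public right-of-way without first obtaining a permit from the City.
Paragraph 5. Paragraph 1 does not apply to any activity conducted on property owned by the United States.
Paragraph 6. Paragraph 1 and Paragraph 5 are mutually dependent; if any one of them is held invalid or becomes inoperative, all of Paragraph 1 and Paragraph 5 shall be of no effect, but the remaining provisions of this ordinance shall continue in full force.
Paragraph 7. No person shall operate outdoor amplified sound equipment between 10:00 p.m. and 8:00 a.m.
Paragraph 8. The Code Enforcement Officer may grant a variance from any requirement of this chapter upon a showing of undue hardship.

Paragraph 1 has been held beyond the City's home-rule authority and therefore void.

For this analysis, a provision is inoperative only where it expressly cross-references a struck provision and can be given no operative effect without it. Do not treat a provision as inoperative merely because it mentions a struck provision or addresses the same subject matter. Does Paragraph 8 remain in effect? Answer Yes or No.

Yes

Paragraph 1 is struck. Paragraph 2 merely fixes the emergency suspension of Paragraph 1; with Paragraph 1 gone it has nothing to operate on and falls away. Paragraph 3 has no operative effect of its own apart from Paragraph 1 and is therefore inoperative. The only function of Paragraph 5 is the public-property exemption from Paragraph 1, so it cannot stand once Paragraph 1 is removed. Although Paragraph 4 refers to Paragraph 1, its operative terms do not depend on Paragraph 1, so it remains in effect. Paragraph 6 declares Paragraph 1 and Paragraph 5 mutually dependent; since one of them has fallen, all of them are of no effect. The remainder continues in force under Paragraph 6. The provisions still in force are Paragraph 4, Paragraph 6, Paragraph 7, and Paragraph 8. Paragraph 8 is among the surviving provisions, so the answer is yes.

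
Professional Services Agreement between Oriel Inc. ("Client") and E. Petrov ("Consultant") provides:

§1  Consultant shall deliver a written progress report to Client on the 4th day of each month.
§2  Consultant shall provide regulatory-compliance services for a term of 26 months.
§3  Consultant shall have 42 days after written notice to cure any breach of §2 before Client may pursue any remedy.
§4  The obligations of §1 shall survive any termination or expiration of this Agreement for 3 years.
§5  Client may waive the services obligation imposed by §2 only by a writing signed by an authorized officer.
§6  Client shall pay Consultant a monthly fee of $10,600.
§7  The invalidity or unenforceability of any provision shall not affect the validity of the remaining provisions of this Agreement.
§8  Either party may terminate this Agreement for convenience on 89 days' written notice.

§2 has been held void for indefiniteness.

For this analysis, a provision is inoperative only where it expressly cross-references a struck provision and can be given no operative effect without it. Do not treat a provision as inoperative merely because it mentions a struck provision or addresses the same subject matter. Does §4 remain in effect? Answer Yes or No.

Yes

§2 is struck. §3 merely fixes the cure period for breach of §2; with §2 gone it has nothing to operate on and falls away. §5 operates only by reference to §2, so it falls with §2. Under the severability clause in §7, the remaining provisions continue in force. The provisions still in force are §1, §4, §6, §7, and §8. §4 is among the surviving provisions, so the answer is yes.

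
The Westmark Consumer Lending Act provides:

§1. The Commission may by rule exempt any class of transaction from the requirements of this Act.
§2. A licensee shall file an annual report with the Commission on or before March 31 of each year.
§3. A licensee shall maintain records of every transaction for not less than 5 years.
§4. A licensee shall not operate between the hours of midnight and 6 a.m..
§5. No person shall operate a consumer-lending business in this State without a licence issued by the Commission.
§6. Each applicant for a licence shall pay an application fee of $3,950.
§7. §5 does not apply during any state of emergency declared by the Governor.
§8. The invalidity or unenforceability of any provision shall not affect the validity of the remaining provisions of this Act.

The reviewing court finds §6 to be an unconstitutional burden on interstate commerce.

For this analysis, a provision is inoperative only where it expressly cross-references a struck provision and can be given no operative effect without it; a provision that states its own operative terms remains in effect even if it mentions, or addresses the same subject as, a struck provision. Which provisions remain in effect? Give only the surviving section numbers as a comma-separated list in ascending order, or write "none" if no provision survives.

1, 2, 3, 4, 5, 7, 8

§6 is struck. Nothing else in the Act is defined by reference to §6. Under the severability clause in §8, the remaining provisions continue in force. That leaves §1, §2, §3, §4, §5, §7, and §8 in effect.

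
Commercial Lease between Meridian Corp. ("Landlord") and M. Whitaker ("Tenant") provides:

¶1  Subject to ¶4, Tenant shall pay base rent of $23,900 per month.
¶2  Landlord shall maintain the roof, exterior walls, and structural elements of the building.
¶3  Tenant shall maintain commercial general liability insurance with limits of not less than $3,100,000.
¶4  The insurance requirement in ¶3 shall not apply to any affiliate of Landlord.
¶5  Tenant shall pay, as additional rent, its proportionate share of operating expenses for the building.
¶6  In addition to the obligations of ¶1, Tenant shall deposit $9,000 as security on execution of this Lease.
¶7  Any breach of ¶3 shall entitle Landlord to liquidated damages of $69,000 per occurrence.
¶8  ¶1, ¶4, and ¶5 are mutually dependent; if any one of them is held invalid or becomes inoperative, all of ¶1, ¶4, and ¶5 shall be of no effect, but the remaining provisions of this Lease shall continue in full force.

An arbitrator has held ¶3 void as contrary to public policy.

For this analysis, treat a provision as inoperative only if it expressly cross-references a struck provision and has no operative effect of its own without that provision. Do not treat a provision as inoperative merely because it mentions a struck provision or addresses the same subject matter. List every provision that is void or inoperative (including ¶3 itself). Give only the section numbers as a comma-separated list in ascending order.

¶3 is struck. The whole of ¶4 is the carve-out from the insurance requirement, defined by reference to ¶3, so ¶4 cannot stand once ¶3 is removed. ¶7 has no operative effect of its own apart from ¶3 and is therefore inoperative. ¶6 mentions ¶1 but its own obligation stands independently of ¶1, so ¶6 is not affected. ¶8 declares ¶1, ¶4, and ¶5 mutually dependent; since one of them has fallen, all of them are of no effect. That brings down ¶1 and ¶5 as well. The remainder continues in force under ¶8. ¶2, ¶6, and ¶8 remain in effect.

1, 3, 4, 5, 7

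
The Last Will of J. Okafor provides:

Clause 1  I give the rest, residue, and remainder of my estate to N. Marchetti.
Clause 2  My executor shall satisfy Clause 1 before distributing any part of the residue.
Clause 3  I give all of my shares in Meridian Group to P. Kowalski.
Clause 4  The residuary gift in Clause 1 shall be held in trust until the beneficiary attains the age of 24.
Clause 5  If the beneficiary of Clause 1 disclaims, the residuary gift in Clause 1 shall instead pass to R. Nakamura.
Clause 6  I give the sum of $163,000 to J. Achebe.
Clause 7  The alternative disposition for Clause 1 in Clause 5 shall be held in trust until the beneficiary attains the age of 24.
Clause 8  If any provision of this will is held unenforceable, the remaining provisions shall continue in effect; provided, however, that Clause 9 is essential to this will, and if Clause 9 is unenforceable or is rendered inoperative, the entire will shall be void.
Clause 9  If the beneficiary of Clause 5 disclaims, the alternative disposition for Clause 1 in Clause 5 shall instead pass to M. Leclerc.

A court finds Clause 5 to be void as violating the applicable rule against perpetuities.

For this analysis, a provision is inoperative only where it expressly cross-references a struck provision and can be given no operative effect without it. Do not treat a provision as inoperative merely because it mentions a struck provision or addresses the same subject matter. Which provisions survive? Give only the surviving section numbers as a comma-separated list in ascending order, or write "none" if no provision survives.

Clause 5 is struck. Clause 7 merely fixes the trust for Clause 5; with Clause 5 gone it has nothing to operate on and falls away. The only function of Clause 9 is the alternative disposition for Clause 5, so it cannot stand once Clause 5 is removed. Clause 8 makes Clause 9 an essential term, and Clause 9 has been rendered inoperative by the cascade; under Clause 8, the entire will is therefore void. No provision of the will survives.

none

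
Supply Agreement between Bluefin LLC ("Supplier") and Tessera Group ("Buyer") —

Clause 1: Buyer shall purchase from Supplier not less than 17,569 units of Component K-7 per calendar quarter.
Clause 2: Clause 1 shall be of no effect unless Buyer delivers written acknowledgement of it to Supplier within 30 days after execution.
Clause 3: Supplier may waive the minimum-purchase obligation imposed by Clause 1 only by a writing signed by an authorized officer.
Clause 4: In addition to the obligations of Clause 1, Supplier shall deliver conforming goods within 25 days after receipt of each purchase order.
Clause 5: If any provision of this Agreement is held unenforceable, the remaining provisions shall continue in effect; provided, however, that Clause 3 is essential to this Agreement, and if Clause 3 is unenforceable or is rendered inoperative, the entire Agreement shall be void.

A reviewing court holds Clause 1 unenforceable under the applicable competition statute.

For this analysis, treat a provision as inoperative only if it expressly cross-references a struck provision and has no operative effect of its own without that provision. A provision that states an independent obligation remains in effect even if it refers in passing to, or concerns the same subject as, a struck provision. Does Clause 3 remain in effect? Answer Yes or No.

Clause 1 is struck. The only function of Clause 2 is the acknowledgement condition for Clause 1, so it cannot stand once Clause 1 is removed. Clause 3 operates only by reference to Clause 1, so it falls with Clause 1. Clause 5 makes Clause 3 an essential term, and Clause 3 has been rendered inoperative by the cascade; under Clause 5, the entire Agreement is therefore void. No provision of the Agreement survives. Clause 3 is among the inoperative provisions, so the answer is no.

No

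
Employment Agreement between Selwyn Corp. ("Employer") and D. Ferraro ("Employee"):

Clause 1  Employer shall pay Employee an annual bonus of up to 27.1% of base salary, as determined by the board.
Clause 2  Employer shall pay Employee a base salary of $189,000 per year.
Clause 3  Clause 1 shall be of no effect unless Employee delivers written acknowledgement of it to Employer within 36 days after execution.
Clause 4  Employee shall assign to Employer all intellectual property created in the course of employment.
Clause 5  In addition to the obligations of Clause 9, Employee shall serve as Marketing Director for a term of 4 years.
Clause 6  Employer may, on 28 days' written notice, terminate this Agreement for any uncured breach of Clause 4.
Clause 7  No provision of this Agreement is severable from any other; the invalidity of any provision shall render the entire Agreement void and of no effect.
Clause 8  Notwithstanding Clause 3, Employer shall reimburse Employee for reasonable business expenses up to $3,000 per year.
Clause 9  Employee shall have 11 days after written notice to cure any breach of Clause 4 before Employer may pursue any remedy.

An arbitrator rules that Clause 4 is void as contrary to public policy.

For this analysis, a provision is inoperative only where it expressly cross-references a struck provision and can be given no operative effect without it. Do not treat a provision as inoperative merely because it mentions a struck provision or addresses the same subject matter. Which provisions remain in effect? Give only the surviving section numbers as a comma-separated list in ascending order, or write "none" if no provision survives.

none

Clause 4 is struck. Clause 6 merely fixes the termination right for breach of Clause 4; with Clause 4 gone it has nothing to operate on and falls away. Clause 9 merely fixes the cure period for breach of Clause 4; with Clause 4 gone it has nothing to operate on and falls away. Clause 7 provides that the Agreement is not severable, so the invalidity of any one provision voids the entire Agreement. No provision of the Agreement survives.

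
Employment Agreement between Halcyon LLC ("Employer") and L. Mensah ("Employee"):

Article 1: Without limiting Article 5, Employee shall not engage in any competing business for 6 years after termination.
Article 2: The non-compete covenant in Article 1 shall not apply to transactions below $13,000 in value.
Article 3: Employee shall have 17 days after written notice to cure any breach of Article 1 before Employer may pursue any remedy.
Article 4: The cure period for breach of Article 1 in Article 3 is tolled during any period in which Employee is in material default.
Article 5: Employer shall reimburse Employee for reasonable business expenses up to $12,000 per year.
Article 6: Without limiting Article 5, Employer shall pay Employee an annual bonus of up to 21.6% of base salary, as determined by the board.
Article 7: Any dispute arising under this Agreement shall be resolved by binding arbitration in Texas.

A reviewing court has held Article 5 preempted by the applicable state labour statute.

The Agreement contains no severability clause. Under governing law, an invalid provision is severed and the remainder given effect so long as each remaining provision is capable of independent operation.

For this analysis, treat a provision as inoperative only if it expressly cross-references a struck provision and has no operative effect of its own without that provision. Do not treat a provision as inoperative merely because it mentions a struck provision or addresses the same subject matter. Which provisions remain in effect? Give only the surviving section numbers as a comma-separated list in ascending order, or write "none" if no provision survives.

Article 5 is struck. Article 1 mentions Article 5 but its own obligation stands independently of Article 5, so Article 1 is not affected. Although Article 6 refers to Article 5, its operative terms do not depend on Article 5, so it remains in effect. No other provision's operative terms depend on Article 5. Under the stated default rule, only provisions that cannot operate independently fall away; the rest are enforced. That leaves Article 1, Article 2, Article 3, Article 4, Article 6, and Article 7 in effect.

1, 2, 3, 4, 6, 7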